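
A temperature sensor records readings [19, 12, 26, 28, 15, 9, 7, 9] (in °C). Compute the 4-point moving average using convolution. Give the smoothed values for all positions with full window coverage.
4-point moving average kernel = [1, 1, 1, 1]. Apply in 'valid' mode (full window coverage): avg[0] = (19 + 12 + 26 + 28) / 4 = 21.25; avg[1] = (12 + 26 + 28 + 15) / 4 = 20.25; avg[2] = (26 + 28 + 15 + 9) / 4 = 19.5; avg[3] = (28 + 15 + 9 + 7) / 4 = 14.75; avg[4] = (15 + 9 + 7 + 9) / 4 = 10.0. Smoothed values: [21.25, 20.25, 19.5, 14.75, 10.0]

[21.25, 20.25, 19.5, 14.75, 10.0]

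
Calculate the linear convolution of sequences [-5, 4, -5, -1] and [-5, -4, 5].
y[0] = -5×-5 = 25; y[1] = -5×-4 + 4×-5 = 0; y[2] = -5×5 + 4×-4 + -5×-5 = -16; y[3] = 4×5 + -5×-4 + -1×-5 = 45; y[4] = -5×5 + -1×-4 = -21; y[5] = -1×5 = -5

[25, 0, -16, 45, -21, -5]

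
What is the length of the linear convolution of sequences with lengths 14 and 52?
Linear/full convolution length: m + n - 1 = 14 + 52 - 1 = 65

65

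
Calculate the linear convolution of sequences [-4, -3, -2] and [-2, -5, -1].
y[0] = -4×-2 = 8; y[1] = -4×-5 + -3×-2 = 26; y[2] = -4×-1 + -3×-5 + -2×-2 = 23; y[3] = -3×-1 + -2×-5 = 13; y[4] = -2×-1 = 2

[8, 26, 23, 13, 2]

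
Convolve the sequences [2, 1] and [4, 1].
y[0] = 2×4 = 8; y[1] = 2×1 + 1×4 = 6; y[2] = 1×1 = 1

[8, 6, 1]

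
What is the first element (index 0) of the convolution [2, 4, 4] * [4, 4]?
Use y[k] = Σ_i a[i]·b[k-i] at k=0. y[0] = 2×4 = 8

8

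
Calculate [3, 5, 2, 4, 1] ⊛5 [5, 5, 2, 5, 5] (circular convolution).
Use y[k] = Σ_j f[j]·g[(k-j) mod 5]. y[0] = 3×5 + 5×5 + 2×5 + 4×2 + 1×5 = 63; y[1] = 3×5 + 5×5 + 2×5 + 4×5 + 1×2 = 72; y[2] = 3×2 + 5×5 + 2×5 + 4×5 + 1×5 = 66; y[3] = 3×5 + 5×2 + 2×5 + 4×5 + 1×5 = 60; y[4] = 3×5 + 5×5 + 2×2 + 4×5 + 1×5 = 69. Result: [63, 72, 66, 60, 69]

[63, 72, 66, 60, 69]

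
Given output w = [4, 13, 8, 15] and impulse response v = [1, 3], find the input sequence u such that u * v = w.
Deconvolve w=[4, 13, 8, 15] by v=[1, 3]. Since v[0]=1, solve forward: u[0] = w[0] / 1 = 4; u[1] = (w[1] - 4×3) / 1 = 1; u[2] = (w[2] - 1×3) / 1 = 5. So u = [4, 1, 5]. Check by forward convolution: w[0] = 4×1 = 4; w[1] = 4×3 + 1×1 = 13; w[2] = 1×3 + 5×1 = 8; w[3] = 5×3 = 15

[4, 1, 5]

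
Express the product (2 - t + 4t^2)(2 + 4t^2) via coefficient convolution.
Ascending coefficients: a = [2, -1, 4], b = [2, 0, 4]. c[0] = 2×2 = 4; c[1] = 2×0 + -1×2 = -2; c[2] = 2×4 + -1×0 + 4×2 = 16; c[3] = -1×4 + 4×0 = -4; c[4] = 4×4 = 16. Result coefficients: [4, -2, 16, -4, 16] → 4 - 2t + 16t^2 - 4t^3 + 16t^4

4 - 2t + 16t^2 - 4t^3 + 16t^4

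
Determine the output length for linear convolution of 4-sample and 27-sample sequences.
Linear/full convolution length: m + n - 1 = 4 + 27 - 1 = 30

30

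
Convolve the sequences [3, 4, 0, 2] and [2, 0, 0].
y[0] = 3×2 = 6; y[1] = 3×0 + 4×2 = 8; y[2] = 3×0 + 4×0 + 0×2 = 0; y[3] = 4×0 + 0×0 + 2×2 = 4; y[4] = 0×0 + 2×0 = 0; y[5] = 2×0 = 0

[6, 8, 0, 4, 0, 0]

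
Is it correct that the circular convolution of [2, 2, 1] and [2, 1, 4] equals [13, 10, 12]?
Recompute circular convolution of [2, 2, 1] and [2, 1, 4]: y[0] = 2×2 + 2×4 + 1×1 = 13; y[1] = 2×1 + 2×2 + 1×4 = 10; y[2] = 2×4 + 2×1 + 1×2 = 12 → [13, 10, 12]. Given [13, 10, 12] matches, so answer: Yes

Yes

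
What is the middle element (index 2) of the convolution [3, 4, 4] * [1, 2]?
Use y[k] = Σ_i a[i]·b[k-i] at k=2. y[2] = 4×2 + 4×1 = 12

12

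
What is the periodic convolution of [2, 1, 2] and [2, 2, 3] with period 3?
Use y[k] = Σ_j a[j]·b[(k-j) mod 3]. y[0] = 2×2 + 1×3 + 2×2 = 11; y[1] = 2×2 + 1×2 + 2×3 = 12; y[2] = 2×3 + 1×2 + 2×2 = 12. Result: [11, 12, 12]

[11, 12, 12]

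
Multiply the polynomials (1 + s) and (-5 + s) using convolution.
Ascending coefficients: a = [1, 1], b = [-5, 1]. c[0] = 1×-5 = -5; c[1] = 1×1 + 1×-5 = -4; c[2] = 1×1 = 1. Result coefficients: [-5, -4, 1] → -5 - 4s + s^2

-5 - 4s + s^2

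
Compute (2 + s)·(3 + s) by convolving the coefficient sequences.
Ascending coefficients: a = [2, 1], b = [3, 1]. c[0] = 2×3 = 6; c[1] = 2×1 + 1×3 = 5; c[2] = 1×1 = 1. Result coefficients: [6, 5, 1] → 6 + 5s + s^2

6 + 5s + s^2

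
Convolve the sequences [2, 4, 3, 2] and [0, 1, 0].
y[0] = 2×0 = 0; y[1] = 2×1 + 4×0 = 2; y[2] = 2×0 + 4×1 + 3×0 = 4; y[3] = 4×0 + 3×1 + 2×0 = 3; y[4] = 3×0 + 2×1 = 2; y[5] = 2×0 = 0

[0, 2, 4, 3, 2, 0]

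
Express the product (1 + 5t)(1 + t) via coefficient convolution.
Ascending coefficients: a = [1, 5], b = [1, 1]. c[0] = 1×1 = 1; c[1] = 1×1 + 5×1 = 6; c[2] = 5×1 = 5. Result coefficients: [1, 6, 5] → 1 + 6t + 5t^2

1 + 6t + 5t^2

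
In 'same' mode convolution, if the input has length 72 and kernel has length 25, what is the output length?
'Same' mode returns an output with the same length as the input: 72

72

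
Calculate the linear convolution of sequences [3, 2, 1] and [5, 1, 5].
y[0] = 3×5 = 15; y[1] = 3×1 + 2×5 = 13; y[2] = 3×5 + 2×1 + 1×5 = 22; y[3] = 2×5 + 1×1 = 11; y[4] = 1×5 = 5

[15, 13, 22, 11, 5]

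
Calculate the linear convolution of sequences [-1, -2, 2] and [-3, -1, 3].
y[0] = -1×-3 = 3; y[1] = -1×-1 + -2×-3 = 7; y[2] = -1×3 + -2×-1 + 2×-3 = -7; y[3] = -2×3 + 2×-1 = -8; y[4] = 2×3 = 6

[3, 7, -7, -8, 6]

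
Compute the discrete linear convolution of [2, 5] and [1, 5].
y[0] = 2×1 = 2; y[1] = 2×5 + 5×1 = 15; y[2] = 5×5 = 25

[2, 15, 25]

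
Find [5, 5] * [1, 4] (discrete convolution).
y[0] = 5×1 = 5; y[1] = 5×4 + 5×1 = 25; y[2] = 5×4 = 20

[5, 25, 20]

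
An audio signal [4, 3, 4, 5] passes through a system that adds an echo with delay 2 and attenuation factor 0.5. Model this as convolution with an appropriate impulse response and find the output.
Direct-path + delayed-attenuated-path model → impulse response h = [1, 0, 0.5] (1 at lag 0, 0.5 at lag 2). Output y[n] = x[n] + 0.5·x[n - 2] (with x[n] = 0 outside 0..3): y[0] = 4 + 0.5×0 = 4; y[1] = 3 + 0.5×0 = 3; y[2] = 4 + 0.5×4 = 6.0; y[3] = 5 + 0.5×3 = 6.5; y[4] = 0 + 0.5×4 = 2.0; y[5] = 0 + 0.5×5 = 2.5. So y = [4, 3, 6.0, 6.5, 2.0, 2.5]

[4, 3, 6.0, 6.5, 2.0, 2.5]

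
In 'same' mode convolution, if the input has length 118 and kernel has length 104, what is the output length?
'Same' mode returns an output with the same length as the input: 118

118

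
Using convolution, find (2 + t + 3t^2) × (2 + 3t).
Ascending coefficients: a = [2, 1, 3], b = [2, 3]. c[0] = 2×2 = 4; c[1] = 2×3 + 1×2 = 8; c[2] = 1×3 + 3×2 = 9; c[3] = 3×3 = 9. Result coefficients: [4, 8, 9, 9] → 4 + 8t + 9t^2 + 9t^3

4 + 8t + 9t^2 + 9t^3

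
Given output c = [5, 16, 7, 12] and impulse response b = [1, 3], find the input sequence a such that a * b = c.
Deconvolve c=[5, 16, 7, 12] by b=[1, 3]. Since b[0]=1, solve forward: a[0] = c[0] / 1 = 5; a[1] = (c[1] - 5×3) / 1 = 1; a[2] = (c[2] - 1×3) / 1 = 4. So a = [5, 1, 4]. Check by forward convolution: c[0] = 5×1 = 5; c[1] = 5×3 + 1×1 = 16; c[2] = 1×3 + 4×1 = 7; c[3] = 4×3 = 12

[5, 1, 4]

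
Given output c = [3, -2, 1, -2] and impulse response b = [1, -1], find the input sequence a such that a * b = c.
Deconvolve c=[3, -2, 1, -2] by b=[1, -1]. Since b[0]=1, solve forward: a[0] = c[0] / 1 = 3; a[1] = (c[1] - 3×-1) / 1 = 1; a[2] = (c[2] - 1×-1) / 1 = 2. So a = [3, 1, 2]. Check by forward convolution: c[0] = 3×1 = 3; c[1] = 3×-1 + 1×1 = -2; c[2] = 1×-1 + 2×1 = 1; c[3] = 2×-1 = -2

[3, 1, 2]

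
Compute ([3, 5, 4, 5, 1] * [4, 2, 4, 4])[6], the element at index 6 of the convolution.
Use y[k] = Σ_i a[i]·b[k-i] at k=6. y[6] = 5×4 + 1×4 = 24

24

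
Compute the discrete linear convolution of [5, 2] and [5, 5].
y[0] = 5×5 = 25; y[1] = 5×5 + 2×5 = 35; y[2] = 2×5 = 10

[25, 35, 10]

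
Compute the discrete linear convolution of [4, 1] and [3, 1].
y[0] = 4×3 = 12; y[1] = 4×1 + 1×3 = 7; y[2] = 1×1 = 1

[12, 7, 1]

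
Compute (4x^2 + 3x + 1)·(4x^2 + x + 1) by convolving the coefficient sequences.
Ascending coefficients: a = [1, 3, 4], b = [1, 1, 4]. c[0] = 1×1 = 1; c[1] = 1×1 + 3×1 = 4; c[2] = 1×4 + 3×1 + 4×1 = 11; c[3] = 3×4 + 4×1 = 16; c[4] = 4×4 = 16. Result coefficients: [1, 4, 11, 16, 16] → 16x^4 + 16x^3 + 11x^2 + 4x + 1

16x^4 + 16x^3 + 11x^2 + 4x + 1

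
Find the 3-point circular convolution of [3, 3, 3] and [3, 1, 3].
Use y[k] = Σ_j a[j]·b[(k-j) mod 3]. y[0] = 3×3 + 3×3 + 3×1 = 21; y[1] = 3×1 + 3×3 + 3×3 = 21; y[2] = 3×3 + 3×1 + 3×3 = 21. Result: [21, 21, 21]

[21, 21, 21]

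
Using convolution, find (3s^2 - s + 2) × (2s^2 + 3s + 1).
Ascending coefficients: a = [2, -1, 3], b = [1, 3, 2]. c[0] = 2×1 = 2; c[1] = 2×3 + -1×1 = 5; c[2] = 2×2 + -1×3 + 3×1 = 4; c[3] = -1×2 + 3×3 = 7; c[4] = 3×2 = 6. Result coefficients: [2, 5, 4, 7, 6] → 6s^4 + 7s^3 + 4s^2 + 5s + 2

6s^4 + 7s^3 + 4s^2 + 5s + 2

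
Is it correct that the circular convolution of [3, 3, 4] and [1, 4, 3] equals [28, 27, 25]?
Recompute circular convolution of [3, 3, 4] and [1, 4, 3]: y[0] = 3×1 + 3×3 + 4×4 = 28; y[1] = 3×4 + 3×1 + 4×3 = 27; y[2] = 3×3 + 3×4 + 4×1 = 25 → [28, 27, 25]. Given [28, 27, 25] matches, so answer: Yes

Yes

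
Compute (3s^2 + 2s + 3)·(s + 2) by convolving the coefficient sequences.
Ascending coefficients: a = [3, 2, 3], b = [2, 1]. c[0] = 3×2 = 6; c[1] = 3×1 + 2×2 = 7; c[2] = 2×1 + 3×2 = 8; c[3] = 3×1 = 3. Result coefficients: [6, 7, 8, 3] → 3s^3 + 8s^2 + 7s + 6

3s^3 + 8s^2 + 7s + 6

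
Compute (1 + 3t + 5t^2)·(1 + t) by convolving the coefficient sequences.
Ascending coefficients: a = [1, 3, 5], b = [1, 1]. c[0] = 1×1 = 1; c[1] = 1×1 + 3×1 = 4; c[2] = 3×1 + 5×1 = 8; c[3] = 5×1 = 5. Result coefficients: [1, 4, 8, 5] → 1 + 4t + 8t^2 + 5t^3

1 + 4t + 8t^2 + 5t^3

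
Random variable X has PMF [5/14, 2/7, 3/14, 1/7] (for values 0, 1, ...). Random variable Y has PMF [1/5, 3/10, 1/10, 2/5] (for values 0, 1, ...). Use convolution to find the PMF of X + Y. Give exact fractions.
P(X+Y=k) = Σ_i P(X=i)·P(Y=k-i) — a convolution of [5/14, 2/7, 3/14, 1/7] and [1/5, 3/10, 1/10, 2/5]. P(X+Y=0) = (5/14)×(1/5) = 1/14; P(X+Y=1) = (5/14)×(3/10) + (2/7)×(1/5) = 3/28 + 2/35 = 23/140; P(X+Y=2) = (5/14)×(1/10) + (2/7)×(3/10) + (3/14)×(1/5) = 1/28 + 3/35 + 3/70 = 23/140; P(X+Y=3) = (5/14)×(2/5) + (2/7)×(1/10) + (3/14)×(3/10) + (1/7)×(1/5) = 1/7 + 1/35 + 9/140 + 1/35 = 37/140; P(X+Y=4) = (2/7)×(2/5) + (3/14)×(1/10) + (1/7)×(3/10) = 4/35 + 3/140 + 3/70 = 5/28; P(X+Y=5) = (3/14)×(2/5) + (1/7)×(1/10) = 3/35 + 1/70 = 1/10; P(X+Y=6) = (1/7)×(2/5) = 2/35. PMF: [1/14, 23/140, 23/140, 37/140, 5/28, 1/10, 2/35] (sums to 1 ✓)

[1/14, 23/140, 23/140, 37/140, 5/28, 1/10, 2/35]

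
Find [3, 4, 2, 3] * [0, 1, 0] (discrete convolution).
y[0] = 3×0 = 0; y[1] = 3×1 + 4×0 = 3; y[2] = 3×0 + 4×1 + 2×0 = 4; y[3] = 4×0 + 2×1 + 3×0 = 2; y[4] = 2×0 + 3×1 = 3; y[5] = 3×0 = 0

[0, 3, 4, 2, 3, 0]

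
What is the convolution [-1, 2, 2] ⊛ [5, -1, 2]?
y[0] = -1×5 = -5; y[1] = -1×-1 + 2×5 = 11; y[2] = -1×2 + 2×-1 + 2×5 = 6; y[3] = 2×2 + 2×-1 = 2; y[4] = 2×2 = 4

[-5, 11, 6, 2, 4]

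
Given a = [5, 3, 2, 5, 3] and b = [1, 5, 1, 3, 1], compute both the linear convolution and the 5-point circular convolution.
Linear: y_lin[0] = 5×1 = 5; y_lin[1] = 5×5 + 3×1 = 28; y_lin[2] = 5×1 + 3×5 + 2×1 = 22; y_lin[3] = 5×3 + 3×1 + 2×5 + 5×1 = 33; y_lin[4] = 5×1 + 3×3 + 2×1 + 5×5 + 3×1 = 44; y_lin[5] = 3×1 + 2×3 + 5×1 + 3×5 = 29; y_lin[6] = 2×1 + 5×3 + 3×1 = 20; y_lin[7] = 5×1 + 3×3 = 14; y_lin[8] = 3×1 = 3 → [5, 28, 22, 33, 44, 29, 20, 14, 3]. Circular (length 5): y[0] = 5×1 + 3×1 + 2×3 + 5×1 + 3×5 = 34; y[1] = 5×5 + 3×1 + 2×1 + 5×3 + 3×1 = 48; y[2] = 5×1 + 3×5 + 2×1 + 5×1 + 3×3 = 36; y[3] = 5×3 + 3×1 + 2×5 + 5×1 + 3×1 = 36; y[4] = 5×1 + 3×3 + 2×1 + 5×5 + 3×1 = 44 → [34, 48, 36, 36, 44]

Linear: [5, 28, 22, 33, 44, 29, 20, 14, 3], Circular: [34, 48, 36, 36, 44]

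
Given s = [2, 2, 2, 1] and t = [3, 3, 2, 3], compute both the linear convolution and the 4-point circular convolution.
Linear: y_lin[0] = 2×3 = 6; y_lin[1] = 2×3 + 2×3 = 12; y_lin[2] = 2×2 + 2×3 + 2×3 = 16; y_lin[3] = 2×3 + 2×2 + 2×3 + 1×3 = 19; y_lin[4] = 2×3 + 2×2 + 1×3 = 13; y_lin[5] = 2×3 + 1×2 = 8; y_lin[6] = 1×3 = 3 → [6, 12, 16, 19, 13, 8, 3]. Circular (length 4): y[0] = 2×3 + 2×3 + 2×2 + 1×3 = 19; y[1] = 2×3 + 2×3 + 2×3 + 1×2 = 20; y[2] = 2×2 + 2×3 + 2×3 + 1×3 = 19; y[3] = 2×3 + 2×2 + 2×3 + 1×3 = 19 → [19, 20, 19, 19]

Linear: [6, 12, 16, 19, 13, 8, 3], Circular: [19, 20, 19, 19]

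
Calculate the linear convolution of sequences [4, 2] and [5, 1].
y[0] = 4×5 = 20; y[1] = 4×1 + 2×5 = 14; y[2] = 2×1 = 2

[20, 14, 2]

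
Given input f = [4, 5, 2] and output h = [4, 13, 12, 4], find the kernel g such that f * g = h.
Output length 4 = len(f) + len(g) - 1 ⇒ len(g) = 2. Solve g forward using g[k] = (h[k] - Σ_{i≥1} f[i]·g[k-i]) / f[0]: g[0] = h[0] / f[0] = 4 / 4 = 1; g[1] = (h[1] - 5×1) / f[0] = (13 - 5×1) / 4 = 2. So g = [1, 2]. Forward-check [4, 5, 2] * [1, 2]: h[0] = 4×1 = 4; h[1] = 4×2 + 5×1 = 13; h[2] = 5×2 + 2×1 = 12; h[3] = 2×2 = 4 → [4, 13, 12, 4] ✓

[1, 2]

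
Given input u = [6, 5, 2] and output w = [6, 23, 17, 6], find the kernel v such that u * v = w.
Output length 4 = len(u) + len(v) - 1 ⇒ len(v) = 2. Solve v forward using v[k] = (w[k] - Σ_{i≥1} u[i]·v[k-i]) / u[0]: v[0] = w[0] / u[0] = 6 / 6 = 1; v[1] = (w[1] - 5×1) / u[0] = (23 - 5×1) / 6 = 3. So v = [1, 3]. Forward-check [6, 5, 2] * [1, 3]: w[0] = 6×1 = 6; w[1] = 6×3 + 5×1 = 23; w[2] = 5×3 + 2×1 = 17; w[3] = 2×3 = 6 → [6, 23, 17, 6] ✓

[1, 3]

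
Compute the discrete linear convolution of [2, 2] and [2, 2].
y[0] = 2×2 = 4; y[1] = 2×2 + 2×2 = 8; y[2] = 2×2 = 4

[4, 8, 4]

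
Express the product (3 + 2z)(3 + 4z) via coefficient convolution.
Ascending coefficients: a = [3, 2], b = [3, 4]. c[0] = 3×3 = 9; c[1] = 3×4 + 2×3 = 18; c[2] = 2×4 = 8. Result coefficients: [9, 18, 8] → 9 + 18z + 8z^2

9 + 18z + 8z^2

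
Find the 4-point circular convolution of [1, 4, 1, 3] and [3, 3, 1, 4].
Use y[k] = Σ_j a[j]·b[(k-j) mod 4]. y[0] = 1×3 + 4×4 + 1×1 + 3×3 = 29; y[1] = 1×3 + 4×3 + 1×4 + 3×1 = 22; y[2] = 1×1 + 4×3 + 1×3 + 3×4 = 28; y[3] = 1×4 + 4×1 + 1×3 + 3×3 = 20. Result: [29, 22, 28, 20]

[29, 22, 28, 20]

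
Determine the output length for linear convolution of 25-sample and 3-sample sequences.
Linear/full convolution length: m + n - 1 = 25 + 3 - 1 = 27

27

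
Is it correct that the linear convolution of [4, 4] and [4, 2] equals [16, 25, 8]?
Recompute linear convolution of [4, 4] and [4, 2]: y[0] = 4×4 = 16; y[1] = 4×2 + 4×4 = 24; y[2] = 4×2 = 8 → [16, 24, 8]. Compare to given [16, 25, 8]: they differ at index 1: given 25, correct 24, so answer: No

No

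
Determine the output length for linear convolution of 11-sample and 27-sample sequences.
Linear/full convolution length: m + n - 1 = 11 + 27 - 1 = 37

37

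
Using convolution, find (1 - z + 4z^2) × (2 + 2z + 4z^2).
Ascending coefficients: a = [1, -1, 4], b = [2, 2, 4]. c[0] = 1×2 = 2; c[1] = 1×2 + -1×2 = 0; c[2] = 1×4 + -1×2 + 4×2 = 10; c[3] = -1×4 + 4×2 = 4; c[4] = 4×4 = 16. Result coefficients: [2, 0, 10, 4, 16] → 2 + 10z^2 + 4z^3 + 16z^4

2 + 10z^2 + 4z^3 + 16z^4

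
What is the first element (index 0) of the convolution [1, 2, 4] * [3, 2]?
Use y[k] = Σ_i a[i]·b[k-i] at k=0. y[0] = 1×3 = 3

3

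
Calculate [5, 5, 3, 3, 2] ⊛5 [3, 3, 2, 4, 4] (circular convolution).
Use y[k] = Σ_j x[j]·h[(k-j) mod 5]. y[0] = 5×3 + 5×4 + 3×4 + 3×2 + 2×3 = 59; y[1] = 5×3 + 5×3 + 3×4 + 3×4 + 2×2 = 58; y[2] = 5×2 + 5×3 + 3×3 + 3×4 + 2×4 = 54; y[3] = 5×4 + 5×2 + 3×3 + 3×3 + 2×4 = 56; y[4] = 5×4 + 5×4 + 3×2 + 3×3 + 2×3 = 61. Result: [59, 58, 54, 56, 61]

[59, 58, 54, 56, 61]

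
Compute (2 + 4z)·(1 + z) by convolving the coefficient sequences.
Ascending coefficients: a = [2, 4], b = [1, 1]. c[0] = 2×1 = 2; c[1] = 2×1 + 4×1 = 6; c[2] = 4×1 = 4. Result coefficients: [2, 6, 4] → 2 + 6z + 4z^2

2 + 6z + 4z^2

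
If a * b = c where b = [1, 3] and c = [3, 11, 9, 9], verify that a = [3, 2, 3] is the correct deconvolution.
Forward-compute [3, 2, 3] * [1, 3]: c[0] = 3×1 = 3; c[1] = 3×3 + 2×1 = 11; c[2] = 2×3 + 3×1 = 9; c[3] = 3×3 = 9 → [3, 11, 9, 9]. Matches given c = [3, 11, 9, 9], so verified.

Verified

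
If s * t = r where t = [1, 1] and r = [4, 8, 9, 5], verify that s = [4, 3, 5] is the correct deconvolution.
Forward-compute [4, 3, 5] * [1, 1]: r[0] = 4×1 = 4; r[1] = 4×1 + 3×1 = 7; r[2] = 3×1 + 5×1 = 8; r[3] = 5×1 = 5 → [4, 7, 8, 5]. Does not match given r = [4, 8, 9, 5].

Not verified. [4, 3, 5] * [1, 1] = [4, 7, 8, 5], which differs from [4, 8, 9, 5] at index 1.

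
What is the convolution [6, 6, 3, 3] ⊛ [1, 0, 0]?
y[0] = 6×1 = 6; y[1] = 6×0 + 6×1 = 6; y[2] = 6×0 + 6×0 + 3×1 = 3; y[3] = 6×0 + 3×0 + 3×1 = 3; y[4] = 3×0 + 3×0 = 0; y[5] = 3×0 = 0

[6, 6, 3, 3, 0, 0]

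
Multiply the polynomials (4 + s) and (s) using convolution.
Ascending coefficients: a = [4, 1], b = [0, 1]. c[0] = 4×0 = 0; c[1] = 4×1 + 1×0 = 4; c[2] = 1×1 = 1. Result coefficients: [0, 4, 1] → 4s + s^2

4s + s^2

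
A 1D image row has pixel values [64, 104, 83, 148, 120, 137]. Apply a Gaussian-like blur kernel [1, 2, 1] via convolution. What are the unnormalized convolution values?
Convolve image row [64, 104, 83, 148, 120, 137] with kernel [1, 2, 1]: y[0] = 64×1 = 64; y[1] = 64×2 + 104×1 = 232; y[2] = 64×1 + 104×2 + 83×1 = 355; y[3] = 104×1 + 83×2 + 148×1 = 418; y[4] = 83×1 + 148×2 + 120×1 = 499; y[5] = 148×1 + 120×2 + 137×1 = 525; y[6] = 120×1 + 137×2 = 394; y[7] = 137×1 = 137 → [64, 232, 355, 418, 499, 525, 394, 137]. Normalization factor = sum(kernel) = 4.

[64, 232, 355, 418, 499, 525, 394, 137]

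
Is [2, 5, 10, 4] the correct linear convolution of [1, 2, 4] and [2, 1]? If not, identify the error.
Recompute linear convolution of [1, 2, 4] and [2, 1]: y[0] = 1×2 = 2; y[1] = 1×1 + 2×2 = 5; y[2] = 2×1 + 4×2 = 10; y[3] = 4×1 = 4 → [2, 5, 10, 4]. Given [2, 5, 10, 4] matches, so answer: Yes

Yes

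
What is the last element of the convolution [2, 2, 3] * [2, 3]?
Use y[k] = Σ_i a[i]·b[k-i] at k=3. y[3] = 3×3 = 9

9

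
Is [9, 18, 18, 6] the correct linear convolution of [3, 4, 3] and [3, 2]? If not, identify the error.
Recompute linear convolution of [3, 4, 3] and [3, 2]: y[0] = 3×3 = 9; y[1] = 3×2 + 4×3 = 18; y[2] = 4×2 + 3×3 = 17; y[3] = 3×2 = 6 → [9, 18, 17, 6]. Compare to given [9, 18, 18, 6]: they differ at index 2: given 18, correct 17, so answer: No

No. Error at index 2: given 18, correct 17.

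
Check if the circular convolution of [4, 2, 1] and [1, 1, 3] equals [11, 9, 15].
Recompute circular convolution of [4, 2, 1] and [1, 1, 3]: y[0] = 4×1 + 2×3 + 1×1 = 11; y[1] = 4×1 + 2×1 + 1×3 = 9; y[2] = 4×3 + 2×1 + 1×1 = 15 → [11, 9, 15]. Given [11, 9, 15] matches, so answer: Yes

Yes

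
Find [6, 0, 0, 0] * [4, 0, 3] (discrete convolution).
y[0] = 6×4 = 24; y[1] = 6×0 + 0×4 = 0; y[2] = 6×3 + 0×0 + 0×4 = 18; y[3] = 0×3 + 0×0 + 0×4 = 0; y[4] = 0×3 + 0×0 = 0; y[5] = 0×3 = 0

[24, 0, 18, 0, 0, 0]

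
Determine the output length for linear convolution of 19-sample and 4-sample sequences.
Linear/full convolution length: m + n - 1 = 19 + 4 - 1 = 22

22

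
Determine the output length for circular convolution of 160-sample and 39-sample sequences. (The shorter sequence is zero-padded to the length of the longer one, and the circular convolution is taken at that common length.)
Circular convolution (zero-padding the shorter input) has length max(m, n) = max(160, 39) = 160

160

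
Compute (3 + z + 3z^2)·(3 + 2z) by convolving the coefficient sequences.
Ascending coefficients: a = [3, 1, 3], b = [3, 2]. c[0] = 3×3 = 9; c[1] = 3×2 + 1×3 = 9; c[2] = 1×2 + 3×3 = 11; c[3] = 3×2 = 6. Result coefficients: [9, 9, 11, 6] → 9 + 9z + 11z^2 + 6z^3

9 + 9z + 11z^2 + 6z^3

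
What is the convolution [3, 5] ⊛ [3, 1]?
y[0] = 3×3 = 9; y[1] = 3×1 + 5×3 = 18; y[2] = 5×1 = 5

[9, 18, 5]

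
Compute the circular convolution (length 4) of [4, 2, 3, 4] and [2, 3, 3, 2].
Use y[k] = Σ_j s[j]·t[(k-j) mod 4]. y[0] = 4×2 + 2×2 + 3×3 + 4×3 = 33; y[1] = 4×3 + 2×2 + 3×2 + 4×3 = 34; y[2] = 4×3 + 2×3 + 3×2 + 4×2 = 32; y[3] = 4×2 + 2×3 + 3×3 + 4×2 = 31. Result: [33, 34, 32, 31]

[33, 34, 32, 31]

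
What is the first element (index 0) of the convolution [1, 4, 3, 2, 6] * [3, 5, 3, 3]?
Use y[k] = Σ_i a[i]·b[k-i] at k=0. y[0] = 1×3 = 3

3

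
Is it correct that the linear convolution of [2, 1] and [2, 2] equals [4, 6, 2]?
Recompute linear convolution of [2, 1] and [2, 2]: y[0] = 2×2 = 4; y[1] = 2×2 + 1×2 = 6; y[2] = 1×2 = 2 → [4, 6, 2]. Given [4, 6, 2] matches, so answer: Yes

Yes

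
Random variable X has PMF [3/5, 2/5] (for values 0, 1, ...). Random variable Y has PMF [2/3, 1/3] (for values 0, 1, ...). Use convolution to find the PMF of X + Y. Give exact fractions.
P(X+Y=k) = Σ_i P(X=i)·P(Y=k-i) — a convolution of [3/5, 2/5] and [2/3, 1/3]. P(X+Y=0) = (3/5)×(2/3) = 2/5; P(X+Y=1) = (3/5)×(1/3) + (2/5)×(2/3) = 1/5 + 4/15 = 7/15; P(X+Y=2) = (2/5)×(1/3) = 2/15. PMF: [2/5, 7/15, 2/15] (sums to 1 ✓)

[2/5, 7/15, 2/15]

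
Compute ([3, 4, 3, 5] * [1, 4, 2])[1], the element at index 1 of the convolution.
Use y[k] = Σ_i a[i]·b[k-i] at k=1. y[1] = 3×4 + 4×1 = 16

16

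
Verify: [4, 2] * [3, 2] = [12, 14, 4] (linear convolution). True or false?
Recompute linear convolution of [4, 2] and [3, 2]: y[0] = 4×3 = 12; y[1] = 4×2 + 2×3 = 14; y[2] = 2×2 = 4 → [12, 14, 4]. Given [12, 14, 4] matches, so answer: Yes

Yes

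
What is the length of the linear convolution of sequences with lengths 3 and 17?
Linear/full convolution length: m + n - 1 = 3 + 17 - 1 = 19

19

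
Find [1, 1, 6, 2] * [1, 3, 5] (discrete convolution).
y[0] = 1×1 = 1; y[1] = 1×3 + 1×1 = 4; y[2] = 1×5 + 1×3 + 6×1 = 14; y[3] = 1×5 + 6×3 + 2×1 = 25; y[4] = 6×5 + 2×3 = 36; y[5] = 2×5 = 10

[1, 4, 14, 25, 36, 10]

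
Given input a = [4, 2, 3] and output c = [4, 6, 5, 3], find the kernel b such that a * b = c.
Output length 4 = len(a) + len(b) - 1 ⇒ len(b) = 2. Solve b forward using b[k] = (c[k] - Σ_{i≥1} a[i]·b[k-i]) / a[0]: b[0] = c[0] / a[0] = 4 / 4 = 1; b[1] = (c[1] - 2×1) / a[0] = (6 - 2×1) / 4 = 1. So b = [1, 1]. Forward-check [4, 2, 3] * [1, 1]: c[0] = 4×1 = 4; c[1] = 4×1 + 2×1 = 6; c[2] = 2×1 + 3×1 = 5; c[3] = 3×1 = 3 → [4, 6, 5, 3] ✓

[1, 1]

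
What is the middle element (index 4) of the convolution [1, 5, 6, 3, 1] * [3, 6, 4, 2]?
Use y[k] = Σ_i a[i]·b[k-i] at k=4. y[4] = 5×2 + 6×4 + 3×6 + 1×3 = 55

55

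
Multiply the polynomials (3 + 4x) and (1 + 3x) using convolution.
Ascending coefficients: a = [3, 4], b = [1, 3]. c[0] = 3×1 = 3; c[1] = 3×3 + 4×1 = 13; c[2] = 4×3 = 12. Result coefficients: [3, 13, 12] → 3 + 13x + 12x^2

3 + 13x + 12x^2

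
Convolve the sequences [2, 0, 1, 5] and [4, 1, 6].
y[0] = 2×4 = 8; y[1] = 2×1 + 0×4 = 2; y[2] = 2×6 + 0×1 + 1×4 = 16; y[3] = 0×6 + 1×1 + 5×4 = 21; y[4] = 1×6 + 5×1 = 11; y[5] = 5×6 = 30

[8, 2, 16, 21, 11, 30]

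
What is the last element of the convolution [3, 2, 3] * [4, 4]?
Use y[k] = Σ_i a[i]·b[k-i] at k=3. y[3] = 3×4 = 12

12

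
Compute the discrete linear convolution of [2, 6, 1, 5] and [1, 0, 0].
y[0] = 2×1 = 2; y[1] = 2×0 + 6×1 = 6; y[2] = 2×0 + 6×0 + 1×1 = 1; y[3] = 6×0 + 1×0 + 5×1 = 5; y[4] = 1×0 + 5×0 = 0; y[5] = 5×0 = 0

[2, 6, 1, 5, 0, 0]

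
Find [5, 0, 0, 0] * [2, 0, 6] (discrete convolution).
y[0] = 5×2 = 10; y[1] = 5×0 + 0×2 = 0; y[2] = 5×6 + 0×0 + 0×2 = 30; y[3] = 0×6 + 0×0 + 0×2 = 0; y[4] = 0×6 + 0×0 = 0; y[5] = 0×6 = 0

[10, 0, 30, 0, 0, 0]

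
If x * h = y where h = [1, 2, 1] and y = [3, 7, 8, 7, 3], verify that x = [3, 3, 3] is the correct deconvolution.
Forward-compute [3, 3, 3] * [1, 2, 1]: y[0] = 3×1 = 3; y[1] = 3×2 + 3×1 = 9; y[2] = 3×1 + 3×2 + 3×1 = 12; y[3] = 3×1 + 3×2 = 9; y[4] = 3×1 = 3 → [3, 9, 12, 9, 3]. Does not match given y = [3, 7, 8, 7, 3].

Not verified. [3, 3, 3] * [1, 2, 1] = [3, 9, 12, 9, 3], which differs from [3, 7, 8, 7, 3] at index 1.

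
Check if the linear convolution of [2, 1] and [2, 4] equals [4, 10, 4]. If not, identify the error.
Recompute linear convolution of [2, 1] and [2, 4]: y[0] = 2×2 = 4; y[1] = 2×4 + 1×2 = 10; y[2] = 1×4 = 4 → [4, 10, 4]. Given [4, 10, 4] matches, so answer: Yes

Yes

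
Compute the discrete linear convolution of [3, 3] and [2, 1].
y[0] = 3×2 = 6; y[1] = 3×1 + 3×2 = 9; y[2] = 3×1 = 3

[6, 9, 3]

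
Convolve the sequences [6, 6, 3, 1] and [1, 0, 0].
y[0] = 6×1 = 6; y[1] = 6×0 + 6×1 = 6; y[2] = 6×0 + 6×0 + 3×1 = 3; y[3] = 6×0 + 3×0 + 1×1 = 1; y[4] = 3×0 + 1×0 = 0; y[5] = 1×0 = 0

[6, 6, 3, 1, 0, 0]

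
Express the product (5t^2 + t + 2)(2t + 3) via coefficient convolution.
Ascending coefficients: a = [2, 1, 5], b = [3, 2]. c[0] = 2×3 = 6; c[1] = 2×2 + 1×3 = 7; c[2] = 1×2 + 5×3 = 17; c[3] = 5×2 = 10. Result coefficients: [6, 7, 17, 10] → 10t^3 + 17t^2 + 7t + 6

10t^3 + 17t^2 + 7t + 6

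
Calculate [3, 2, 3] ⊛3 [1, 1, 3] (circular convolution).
Use y[k] = Σ_j s[j]·t[(k-j) mod 3]. y[0] = 3×1 + 2×3 + 3×1 = 12; y[1] = 3×1 + 2×1 + 3×3 = 14; y[2] = 3×3 + 2×1 + 3×1 = 14. Result: [12, 14, 14]

[12, 14, 14]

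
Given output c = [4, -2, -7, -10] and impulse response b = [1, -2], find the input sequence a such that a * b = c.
Deconvolve c=[4, -2, -7, -10] by b=[1, -2]. Since b[0]=1, solve forward: a[0] = c[0] / 1 = 4; a[1] = (c[1] - 4×-2) / 1 = 6; a[2] = (c[2] - 6×-2) / 1 = 5. So a = [4, 6, 5]. Check by forward convolution: c[0] = 4×1 = 4; c[1] = 4×-2 + 6×1 = -2; c[2] = 6×-2 + 5×1 = -7; c[3] = 5×-2 = -10

[4, 6, 5]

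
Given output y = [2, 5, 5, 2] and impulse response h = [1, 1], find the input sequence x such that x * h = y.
Deconvolve y=[2, 5, 5, 2] by h=[1, 1]. Since h[0]=1, solve forward: x[0] = y[0] / 1 = 2; x[1] = (y[1] - 2×1) / 1 = 3; x[2] = (y[2] - 3×1) / 1 = 2. So x = [2, 3, 2]. Check by forward convolution: y[0] = 2×1 = 2; y[1] = 2×1 + 3×1 = 5; y[2] = 3×1 + 2×1 = 5; y[3] = 2×1 = 2

[2, 3, 2]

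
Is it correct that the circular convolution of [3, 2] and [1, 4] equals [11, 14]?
Recompute circular convolution of [3, 2] and [1, 4]: y[0] = 3×1 + 2×4 = 11; y[1] = 3×4 + 2×1 = 14 → [11, 14]. Given [11, 14] matches, so answer: Yes

Yes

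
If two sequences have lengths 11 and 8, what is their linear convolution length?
Linear/full convolution length: m + n - 1 = 11 + 8 - 1 = 18

18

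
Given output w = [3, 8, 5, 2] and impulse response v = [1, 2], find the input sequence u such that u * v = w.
Deconvolve w=[3, 8, 5, 2] by v=[1, 2]. Since v[0]=1, solve forward: u[0] = w[0] / 1 = 3; u[1] = (w[1] - 3×2) / 1 = 2; u[2] = (w[2] - 2×2) / 1 = 1. So u = [3, 2, 1]. Check by forward convolution: w[0] = 3×1 = 3; w[1] = 3×2 + 2×1 = 8; w[2] = 2×2 + 1×1 = 5; w[3] = 1×2 = 2

[3, 2, 1]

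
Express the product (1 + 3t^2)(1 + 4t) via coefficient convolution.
Ascending coefficients: a = [1, 0, 3], b = [1, 4]. c[0] = 1×1 = 1; c[1] = 1×4 + 0×1 = 4; c[2] = 0×4 + 3×1 = 3; c[3] = 3×4 = 12. Result coefficients: [1, 4, 3, 12] → 1 + 4t + 3t^2 + 12t^3

1 + 4t + 3t^2 + 12t^3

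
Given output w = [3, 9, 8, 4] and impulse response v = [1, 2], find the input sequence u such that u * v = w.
Deconvolve w=[3, 9, 8, 4] by v=[1, 2]. Since v[0]=1, solve forward: u[0] = w[0] / 1 = 3; u[1] = (w[1] - 3×2) / 1 = 3; u[2] = (w[2] - 3×2) / 1 = 2. So u = [3, 3, 2]. Check by forward convolution: w[0] = 3×1 = 3; w[1] = 3×2 + 3×1 = 9; w[2] = 3×2 + 2×1 = 8; w[3] = 2×2 = 4

[3, 3, 2]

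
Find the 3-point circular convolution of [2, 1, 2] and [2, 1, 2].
Use y[k] = Σ_j a[j]·b[(k-j) mod 3]. y[0] = 2×2 + 1×2 + 2×1 = 8; y[1] = 2×1 + 1×2 + 2×2 = 8; y[2] = 2×2 + 1×1 + 2×2 = 9. Result: [8, 8, 9]

[8, 8, 9]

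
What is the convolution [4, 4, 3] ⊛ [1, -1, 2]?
y[0] = 4×1 = 4; y[1] = 4×-1 + 4×1 = 0; y[2] = 4×2 + 4×-1 + 3×1 = 7; y[3] = 4×2 + 3×-1 = 5; y[4] = 3×2 = 6

[4, 0, 7, 5, 6]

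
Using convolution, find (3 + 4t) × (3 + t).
Ascending coefficients: a = [3, 4], b = [3, 1]. c[0] = 3×3 = 9; c[1] = 3×1 + 4×3 = 15; c[2] = 4×1 = 4. Result coefficients: [9, 15, 4] → 9 + 15t + 4t^2

9 + 15t + 4t^2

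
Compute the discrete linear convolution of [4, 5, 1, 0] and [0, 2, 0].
y[0] = 4×0 = 0; y[1] = 4×2 + 5×0 = 8; y[2] = 4×0 + 5×2 + 1×0 = 10; y[3] = 5×0 + 1×2 + 0×0 = 2; y[4] = 1×0 + 0×2 = 0; y[5] = 0×0 = 0

[0, 8, 10, 2, 0, 0]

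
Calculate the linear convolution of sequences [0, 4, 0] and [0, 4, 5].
y[0] = 0×0 = 0; y[1] = 0×4 + 4×0 = 0; y[2] = 0×5 + 4×4 + 0×0 = 16; y[3] = 4×5 + 0×4 = 20; y[4] = 0×5 = 0

[0, 0, 16, 20, 0]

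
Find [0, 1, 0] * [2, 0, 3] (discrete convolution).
y[0] = 0×2 = 0; y[1] = 0×0 + 1×2 = 2; y[2] = 0×3 + 1×0 + 0×2 = 0; y[3] = 1×3 + 0×0 = 3; y[4] = 0×3 = 0

[0, 2, 0, 3, 0]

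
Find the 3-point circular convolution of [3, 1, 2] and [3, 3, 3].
Use y[k] = Σ_j f[j]·g[(k-j) mod 3]. y[0] = 3×3 + 1×3 + 2×3 = 18; y[1] = 3×3 + 1×3 + 2×3 = 18; y[2] = 3×3 + 1×3 + 2×3 = 18. Result: [18, 18, 18]

[18, 18, 18]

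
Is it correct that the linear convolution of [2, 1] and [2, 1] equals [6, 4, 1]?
Recompute linear convolution of [2, 1] and [2, 1]: y[0] = 2×2 = 4; y[1] = 2×1 + 1×2 = 4; y[2] = 1×1 = 1 → [4, 4, 1]. Compare to given [6, 4, 1]: they differ at index 0: given 6, correct 4, so answer: No

No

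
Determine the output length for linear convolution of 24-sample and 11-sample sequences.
Linear/full convolution length: m + n - 1 = 24 + 11 - 1 = 34

34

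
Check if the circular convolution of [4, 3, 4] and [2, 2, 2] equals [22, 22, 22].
Recompute circular convolution of [4, 3, 4] and [2, 2, 2]: y[0] = 4×2 + 3×2 + 4×2 = 22; y[1] = 4×2 + 3×2 + 4×2 = 22; y[2] = 4×2 + 3×2 + 4×2 = 22 → [22, 22, 22]. Given [22, 22, 22] matches, so answer: Yes

Yes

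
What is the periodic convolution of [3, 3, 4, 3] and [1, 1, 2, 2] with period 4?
Use y[k] = Σ_j x[j]·h[(k-j) mod 4]. y[0] = 3×1 + 3×2 + 4×2 + 3×1 = 20; y[1] = 3×1 + 3×1 + 4×2 + 3×2 = 20; y[2] = 3×2 + 3×1 + 4×1 + 3×2 = 19; y[3] = 3×2 + 3×2 + 4×1 + 3×1 = 19. Result: [20, 20, 19, 19]

[20, 20, 19, 19]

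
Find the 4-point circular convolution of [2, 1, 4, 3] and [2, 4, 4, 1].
Use y[k] = Σ_j u[j]·v[(k-j) mod 4]. y[0] = 2×2 + 1×1 + 4×4 + 3×4 = 33; y[1] = 2×4 + 1×2 + 4×1 + 3×4 = 26; y[2] = 2×4 + 1×4 + 4×2 + 3×1 = 23; y[3] = 2×1 + 1×4 + 4×4 + 3×2 = 28. Result: [33, 26, 23, 28]

[33, 26, 23, 28]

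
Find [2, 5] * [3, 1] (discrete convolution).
y[0] = 2×3 = 6; y[1] = 2×1 + 5×3 = 17; y[2] = 5×1 = 5

[6, 17, 5]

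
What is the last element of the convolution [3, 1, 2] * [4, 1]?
Use y[k] = Σ_i a[i]·b[k-i] at k=3. y[3] = 2×1 = 2

2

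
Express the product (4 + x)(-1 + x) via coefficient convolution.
Ascending coefficients: a = [4, 1], b = [-1, 1]. c[0] = 4×-1 = -4; c[1] = 4×1 + 1×-1 = 3; c[2] = 1×1 = 1. Result coefficients: [-4, 3, 1] → -4 + 3x + x^2

-4 + 3x + x^2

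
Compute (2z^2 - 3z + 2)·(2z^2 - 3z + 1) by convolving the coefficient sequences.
Ascending coefficients: a = [2, -3, 2], b = [1, -3, 2]. c[0] = 2×1 = 2; c[1] = 2×-3 + -3×1 = -9; c[2] = 2×2 + -3×-3 + 2×1 = 15; c[3] = -3×2 + 2×-3 = -12; c[4] = 2×2 = 4. Result coefficients: [2, -9, 15, -12, 4] → 4z^4 - 12z^3 + 15z^2 - 9z + 2

4z^4 - 12z^3 + 15z^2 - 9z + 2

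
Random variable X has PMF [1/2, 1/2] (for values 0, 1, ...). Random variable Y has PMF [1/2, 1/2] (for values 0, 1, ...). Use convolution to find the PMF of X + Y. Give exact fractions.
P(X+Y=k) = Σ_i P(X=i)·P(Y=k-i) — a convolution of [1/2, 1/2] and [1/2, 1/2]. P(X+Y=0) = (1/2)×(1/2) = 1/4; P(X+Y=1) = (1/2)×(1/2) + (1/2)×(1/2) = 1/4 + 1/4 = 1/2; P(X+Y=2) = (1/2)×(1/2) = 1/4. PMF: [1/4, 1/2, 1/4] (sums to 1 ✓)

[1/4, 1/2, 1/4]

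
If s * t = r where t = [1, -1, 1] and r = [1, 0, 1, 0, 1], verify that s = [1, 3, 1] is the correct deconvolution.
Forward-compute [1, 3, 1] * [1, -1, 1]: r[0] = 1×1 = 1; r[1] = 1×-1 + 3×1 = 2; r[2] = 1×1 + 3×-1 + 1×1 = -1; r[3] = 3×1 + 1×-1 = 2; r[4] = 1×1 = 1 → [1, 2, -1, 2, 1]. Does not match given r = [1, 0, 1, 0, 1].

Not verified. [1, 3, 1] * [1, -1, 1] = [1, 2, -1, 2, 1], which differs from [1, 0, 1, 0, 1] at index 1.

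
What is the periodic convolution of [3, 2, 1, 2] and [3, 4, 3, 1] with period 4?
Use y[k] = Σ_j s[j]·t[(k-j) mod 4]. y[0] = 3×3 + 2×1 + 1×3 + 2×4 = 22; y[1] = 3×4 + 2×3 + 1×1 + 2×3 = 25; y[2] = 3×3 + 2×4 + 1×3 + 2×1 = 22; y[3] = 3×1 + 2×3 + 1×4 + 2×3 = 19. Result: [22, 25, 22, 19]

[22, 25, 22, 19]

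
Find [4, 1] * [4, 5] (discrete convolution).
y[0] = 4×4 = 16; y[1] = 4×5 + 1×4 = 24; y[2] = 1×5 = 5

[16, 24, 5]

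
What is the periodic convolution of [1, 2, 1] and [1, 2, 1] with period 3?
Use y[k] = Σ_j s[j]·t[(k-j) mod 3]. y[0] = 1×1 + 2×1 + 1×2 = 5; y[1] = 1×2 + 2×1 + 1×1 = 5; y[2] = 1×1 + 2×2 + 1×1 = 6. Result: [5, 5, 6]

[5, 5, 6]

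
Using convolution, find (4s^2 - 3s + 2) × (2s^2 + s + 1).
Ascending coefficients: a = [2, -3, 4], b = [1, 1, 2]. c[0] = 2×1 = 2; c[1] = 2×1 + -3×1 = -1; c[2] = 2×2 + -3×1 + 4×1 = 5; c[3] = -3×2 + 4×1 = -2; c[4] = 4×2 = 8. Result coefficients: [2, -1, 5, -2, 8] → 8s^4 - 2s^3 + 5s^2 - s + 2

8s^4 - 2s^3 + 5s^2 - s + 2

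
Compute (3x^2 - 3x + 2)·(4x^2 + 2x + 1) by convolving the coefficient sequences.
Ascending coefficients: a = [2, -3, 3], b = [1, 2, 4]. c[0] = 2×1 = 2; c[1] = 2×2 + -3×1 = 1; c[2] = 2×4 + -3×2 + 3×1 = 5; c[3] = -3×4 + 3×2 = -6; c[4] = 3×4 = 12. Result coefficients: [2, 1, 5, -6, 12] → 12x^4 - 6x^3 + 5x^2 + x + 2

12x^4 - 6x^3 + 5x^2 + x + 2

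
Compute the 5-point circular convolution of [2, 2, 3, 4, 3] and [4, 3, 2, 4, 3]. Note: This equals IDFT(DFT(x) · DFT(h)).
Either evaluate y[k] = Σ_j x[j]·h[(k-j) mod 5] directly, or use IDFT(DFT(x) · DFT(h)). y[0] = 2×4 + 2×3 + 3×4 + 4×2 + 3×3 = 43; y[1] = 2×3 + 2×4 + 3×3 + 4×4 + 3×2 = 45; y[2] = 2×2 + 2×3 + 3×4 + 4×3 + 3×4 = 46; y[3] = 2×4 + 2×2 + 3×3 + 4×4 + 3×3 = 46; y[4] = 2×3 + 2×4 + 3×2 + 4×3 + 3×4 = 44. Result: [43, 45, 46, 46, 44]

[43, 45, 46, 46, 44]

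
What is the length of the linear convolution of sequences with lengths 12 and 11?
Linear/full convolution length: m + n - 1 = 12 + 11 - 1 = 22

22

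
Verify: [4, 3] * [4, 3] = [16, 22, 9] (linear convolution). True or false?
Recompute linear convolution of [4, 3] and [4, 3]: y[0] = 4×4 = 16; y[1] = 4×3 + 3×4 = 24; y[2] = 3×3 = 9 → [16, 24, 9]. Compare to given [16, 22, 9]: they differ at index 1: given 22, correct 24, so answer: No

No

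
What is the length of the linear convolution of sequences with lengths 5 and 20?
Linear/full convolution length: m + n - 1 = 5 + 20 - 1 = 24

24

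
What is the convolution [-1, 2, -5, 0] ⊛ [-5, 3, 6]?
y[0] = -1×-5 = 5; y[1] = -1×3 + 2×-5 = -13; y[2] = -1×6 + 2×3 + -5×-5 = 25; y[3] = 2×6 + -5×3 + 0×-5 = -3; y[4] = -5×6 + 0×3 = -30; y[5] = 0×6 = 0

[5, -13, 25, -3, -30, 0]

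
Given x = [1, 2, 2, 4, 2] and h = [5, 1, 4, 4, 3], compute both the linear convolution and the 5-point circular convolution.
Linear: y_lin[0] = 1×5 = 5; y_lin[1] = 1×1 + 2×5 = 11; y_lin[2] = 1×4 + 2×1 + 2×5 = 16; y_lin[3] = 1×4 + 2×4 + 2×1 + 4×5 = 34; y_lin[4] = 1×3 + 2×4 + 2×4 + 4×1 + 2×5 = 33; y_lin[5] = 2×3 + 2×4 + 4×4 + 2×1 = 32; y_lin[6] = 2×3 + 4×4 + 2×4 = 30; y_lin[7] = 4×3 + 2×4 = 20; y_lin[8] = 2×3 = 6 → [5, 11, 16, 34, 33, 32, 30, 20, 6]. Circular (length 5): y[0] = 1×5 + 2×3 + 2×4 + 4×4 + 2×1 = 37; y[1] = 1×1 + 2×5 + 2×3 + 4×4 + 2×4 = 41; y[2] = 1×4 + 2×1 + 2×5 + 4×3 + 2×4 = 36; y[3] = 1×4 + 2×4 + 2×1 + 4×5 + 2×3 = 40; y[4] = 1×3 + 2×4 + 2×4 + 4×1 + 2×5 = 33 → [37, 41, 36, 40, 33]

Linear: [5, 11, 16, 34, 33, 32, 30, 20, 6], Circular: [37, 41, 36, 40, 33]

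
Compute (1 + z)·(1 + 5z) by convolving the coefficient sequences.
Ascending coefficients: a = [1, 1], b = [1, 5]. c[0] = 1×1 = 1; c[1] = 1×5 + 1×1 = 6; c[2] = 1×5 = 5. Result coefficients: [1, 6, 5] → 1 + 6z + 5z^2

1 + 6z + 5z^2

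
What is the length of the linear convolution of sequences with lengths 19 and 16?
Linear/full convolution length: m + n - 1 = 19 + 16 - 1 = 34

34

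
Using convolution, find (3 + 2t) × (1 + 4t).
Ascending coefficients: a = [3, 2], b = [1, 4]. c[0] = 3×1 = 3; c[1] = 3×4 + 2×1 = 14; c[2] = 2×4 = 8. Result coefficients: [3, 14, 8] → 3 + 14t + 8t^2

3 + 14t + 8t^2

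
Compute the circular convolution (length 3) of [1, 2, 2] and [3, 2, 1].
Use y[k] = Σ_j s[j]·t[(k-j) mod 3]. y[0] = 1×3 + 2×1 + 2×2 = 9; y[1] = 1×2 + 2×3 + 2×1 = 10; y[2] = 1×1 + 2×2 + 2×3 = 11. Result: [9, 10, 11]

[9, 10, 11]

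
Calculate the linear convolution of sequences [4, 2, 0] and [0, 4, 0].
y[0] = 4×0 = 0; y[1] = 4×4 + 2×0 = 16; y[2] = 4×0 + 2×4 + 0×0 = 8; y[3] = 2×0 + 0×4 = 0; y[4] = 0×0 = 0

[0, 16, 8, 0, 0]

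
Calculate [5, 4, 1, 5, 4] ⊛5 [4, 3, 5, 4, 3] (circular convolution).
Use y[k] = Σ_j f[j]·g[(k-j) mod 5]. y[0] = 5×4 + 4×3 + 1×4 + 5×5 + 4×3 = 73; y[1] = 5×3 + 4×4 + 1×3 + 5×4 + 4×5 = 74; y[2] = 5×5 + 4×3 + 1×4 + 5×3 + 4×4 = 72; y[3] = 5×4 + 4×5 + 1×3 + 5×4 + 4×3 = 75; y[4] = 5×3 + 4×4 + 1×5 + 5×3 + 4×4 = 67. Result: [73, 74, 72, 75, 67]

[73, 74, 72, 75, 67]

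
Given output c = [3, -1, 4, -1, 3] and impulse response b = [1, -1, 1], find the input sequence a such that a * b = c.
Deconvolve c=[3, -1, 4, -1, 3] by b=[1, -1, 1]. Since b[0]=1, solve forward: a[0] = c[0] / 1 = 3; a[1] = (c[1] - 3×-1) / 1 = 2; a[2] = (c[2] - 2×-1 - 3×1) / 1 = 3. So a = [3, 2, 3]. Check by forward convolution: c[0] = 3×1 = 3; c[1] = 3×-1 + 2×1 = -1; c[2] = 3×1 + 2×-1 + 3×1 = 4; c[3] = 2×1 + 3×-1 = -1; c[4] = 3×1 = 3

[3, 2, 3]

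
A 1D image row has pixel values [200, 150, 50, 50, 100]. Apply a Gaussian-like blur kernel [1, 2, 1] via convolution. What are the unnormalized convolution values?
Convolve image row [200, 150, 50, 50, 100] with kernel [1, 2, 1]: y[0] = 200×1 = 200; y[1] = 200×2 + 150×1 = 550; y[2] = 200×1 + 150×2 + 50×1 = 550; y[3] = 150×1 + 50×2 + 50×1 = 300; y[4] = 50×1 + 50×2 + 100×1 = 250; y[5] = 50×1 + 100×2 = 250; y[6] = 100×1 = 100 → [200, 550, 550, 300, 250, 250, 100]. Normalization factor = sum(kernel) = 4.

[200, 550, 550, 300, 250, 250, 100]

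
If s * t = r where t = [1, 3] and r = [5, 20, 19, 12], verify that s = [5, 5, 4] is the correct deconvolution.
Forward-compute [5, 5, 4] * [1, 3]: r[0] = 5×1 = 5; r[1] = 5×3 + 5×1 = 20; r[2] = 5×3 + 4×1 = 19; r[3] = 4×3 = 12 → [5, 20, 19, 12]. Matches given r = [5, 20, 19, 12], so verified.

Verified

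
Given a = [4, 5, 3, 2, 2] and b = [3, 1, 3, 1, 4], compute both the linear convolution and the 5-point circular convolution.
Linear: y_lin[0] = 4×3 = 12; y_lin[1] = 4×1 + 5×3 = 19; y_lin[2] = 4×3 + 5×1 + 3×3 = 26; y_lin[3] = 4×1 + 5×3 + 3×1 + 2×3 = 28; y_lin[4] = 4×4 + 5×1 + 3×3 + 2×1 + 2×3 = 38; y_lin[5] = 5×4 + 3×1 + 2×3 + 2×1 = 31; y_lin[6] = 3×4 + 2×1 + 2×3 = 20; y_lin[7] = 2×4 + 2×1 = 10; y_lin[8] = 2×4 = 8 → [12, 19, 26, 28, 38, 31, 20, 10, 8]. Circular (length 5): y[0] = 4×3 + 5×4 + 3×1 + 2×3 + 2×1 = 43; y[1] = 4×1 + 5×3 + 3×4 + 2×1 + 2×3 = 39; y[2] = 4×3 + 5×1 + 3×3 + 2×4 + 2×1 = 36; y[3] = 4×1 + 5×3 + 3×1 + 2×3 + 2×4 = 36; y[4] = 4×4 + 5×1 + 3×3 + 2×1 + 2×3 = 38 → [43, 39, 36, 36, 38]

Linear: [12, 19, 26, 28, 38, 31, 20, 10, 8], Circular: [43, 39, 36, 36, 38]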